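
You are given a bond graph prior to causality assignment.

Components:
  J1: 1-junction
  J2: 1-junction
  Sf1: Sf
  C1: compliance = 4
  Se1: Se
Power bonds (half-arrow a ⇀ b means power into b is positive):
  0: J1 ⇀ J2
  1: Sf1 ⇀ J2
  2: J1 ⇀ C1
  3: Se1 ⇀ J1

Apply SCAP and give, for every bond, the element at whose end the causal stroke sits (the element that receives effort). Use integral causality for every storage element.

b0 →J2
b1 →Sf1
b2 →J1
b3 →J1

b1 stroke→Sf1  (source Sf1 imposes f)
b3 stroke→J1  (Se1: effort source, stroke at far end)
b0 stroke→J2  (1-jn J2 has f-setter on 1)
b2 stroke→J1  (1-jn J1 has f-setter on 0)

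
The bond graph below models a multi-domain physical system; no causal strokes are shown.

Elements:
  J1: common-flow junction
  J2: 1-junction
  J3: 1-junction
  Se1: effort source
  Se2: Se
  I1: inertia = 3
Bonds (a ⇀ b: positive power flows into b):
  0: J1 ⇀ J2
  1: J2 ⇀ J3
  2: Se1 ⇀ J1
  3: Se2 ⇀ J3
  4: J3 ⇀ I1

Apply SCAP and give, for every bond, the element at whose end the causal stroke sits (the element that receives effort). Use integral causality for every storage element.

β2 stroke at J1  (Se1: effort source, stroke at far end)
β3 stroke at J3  (Se2: effort source, stroke at far end)
β0 stroke at J2  (J1: last free bond brings flow in)
β1 stroke at J3  (closing 1-jn rule on J2)
β4 stroke at I1  (J3 needs exactly one f-in)

β0 →J2
β1 →J3
β2 →J1
β3 →J3
β4 →I1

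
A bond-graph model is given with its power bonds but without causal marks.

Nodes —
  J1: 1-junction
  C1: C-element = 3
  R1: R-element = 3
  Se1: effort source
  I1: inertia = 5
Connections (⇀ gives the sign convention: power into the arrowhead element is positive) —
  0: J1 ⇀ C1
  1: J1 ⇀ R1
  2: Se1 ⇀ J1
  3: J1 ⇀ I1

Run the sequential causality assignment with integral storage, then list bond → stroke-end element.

bond 2 stroke at J1  (source Se1 imposes e)
bond 0 stroke at J1  (C1 integral (e out))
bond 3 stroke at I1  (prefer integral on I1)
bond 1 stroke at J1  (J1: bond 3 brought flow, rest push out)

b0 stroke→J1
b1 stroke→J1
b2 stroke→J1
b3 stroke→I1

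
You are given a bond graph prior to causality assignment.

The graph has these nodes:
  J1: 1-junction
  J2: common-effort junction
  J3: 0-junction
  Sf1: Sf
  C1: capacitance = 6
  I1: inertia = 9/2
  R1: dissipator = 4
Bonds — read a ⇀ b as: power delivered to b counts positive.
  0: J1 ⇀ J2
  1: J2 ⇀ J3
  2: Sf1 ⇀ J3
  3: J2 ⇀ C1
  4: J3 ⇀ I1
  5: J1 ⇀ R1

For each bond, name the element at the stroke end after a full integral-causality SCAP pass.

#2 stroke at Sf1  (Sf1: flow source, stroke at near end)
#3 stroke at J2  (C1: C, integral causality)
#0 stroke at J1  (J2 effort already set via bond 3)
#1 stroke at J3  (J2 effort already set via bond 3)
#4 stroke at I1  (J3: bond 1 brought effort, rest push out)
#5 stroke at R1  (closing 1-jn rule on J1)

b0 |J1
b1 |J3
b2 |Sf1
b3 |J2
b4 |I1
b5 |R1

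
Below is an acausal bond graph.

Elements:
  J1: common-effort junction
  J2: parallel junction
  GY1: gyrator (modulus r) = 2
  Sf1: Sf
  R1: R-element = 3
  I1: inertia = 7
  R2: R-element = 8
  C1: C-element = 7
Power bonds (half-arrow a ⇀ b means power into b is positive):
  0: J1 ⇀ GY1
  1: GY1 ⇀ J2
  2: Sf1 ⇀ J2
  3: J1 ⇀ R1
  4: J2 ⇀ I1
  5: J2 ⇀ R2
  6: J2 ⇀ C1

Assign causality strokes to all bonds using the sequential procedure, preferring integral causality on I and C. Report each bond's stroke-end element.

bond 2 stroke→Sf1  (source Sf1 imposes f)
bond 4 stroke→I1  (I1: I, integral causality)
bond 6 stroke→J2  (C1: C, integral causality)
bond 1 stroke→GY1  (J2 effort already set via bond 6)
bond 5 stroke→R2  (common-e at J2 fixed by 6)
bond 0 stroke→GY1  (GY1 both-in/both-out from 1)
bond 3 stroke→J1  (closing 0-jn rule on J1)

β0 →GY1
β1 →GY1
β2 →Sf1
β3 →J1
β4 →I1
β5 →R2
β6 →J2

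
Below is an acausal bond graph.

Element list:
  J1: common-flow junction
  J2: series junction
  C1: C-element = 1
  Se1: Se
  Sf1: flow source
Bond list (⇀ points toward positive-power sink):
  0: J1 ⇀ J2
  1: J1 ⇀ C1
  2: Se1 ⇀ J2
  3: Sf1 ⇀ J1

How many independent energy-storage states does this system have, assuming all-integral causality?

1  (C1 all integral)

b2 stroke at J2  (Se1: effort source, stroke at far end)
b3 stroke at Sf1  (source Sf1 imposes f)
b0 stroke at J1  (J1 flow already set via bond 3)
b1 stroke at J1  (J1: bond 3 brought flow, rest push out)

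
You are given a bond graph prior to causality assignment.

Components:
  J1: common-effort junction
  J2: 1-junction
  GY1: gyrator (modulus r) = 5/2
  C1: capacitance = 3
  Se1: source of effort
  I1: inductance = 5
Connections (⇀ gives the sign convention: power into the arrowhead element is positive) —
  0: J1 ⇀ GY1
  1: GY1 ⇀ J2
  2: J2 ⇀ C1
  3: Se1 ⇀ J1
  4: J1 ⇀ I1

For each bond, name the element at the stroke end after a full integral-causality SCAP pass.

bond 0 |GY1
bond 1 |GY1
bond 2 |J2
bond 3 |J1
bond 4 |I1

β3 stroke at J1  (Se1: effort source, stroke at far end)
β0 stroke at GY1  (0-jn J1 has e-setter on 3)
β4 stroke at I1  (J1: bond 3 brought effort, rest push out)
β1 stroke at GY1  (GY1: gyrator matches bond 0)
β2 stroke at J2  (common-f at J2 fixed by 1)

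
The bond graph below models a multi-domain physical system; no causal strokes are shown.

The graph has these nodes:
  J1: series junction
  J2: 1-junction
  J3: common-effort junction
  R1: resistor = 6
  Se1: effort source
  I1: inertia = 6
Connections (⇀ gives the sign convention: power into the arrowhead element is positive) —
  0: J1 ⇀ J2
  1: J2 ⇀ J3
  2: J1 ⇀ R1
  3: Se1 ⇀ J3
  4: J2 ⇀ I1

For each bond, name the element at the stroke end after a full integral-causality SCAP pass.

bond 0 →J2
bond 1 →J2
bond 2 →J1
bond 3 →J3
bond 4 →I1

bond 3 →J3  (source Se1 imposes e)
bond 1 →J2  (0-jn J3 has e-setter on 3)
bond 4 →I1  (I1 outputs flow p/I1)
bond 0 →J2  (1-jn J2 has f-setter on 4)
bond 2 →J1  (common-f at J1 fixed by 0)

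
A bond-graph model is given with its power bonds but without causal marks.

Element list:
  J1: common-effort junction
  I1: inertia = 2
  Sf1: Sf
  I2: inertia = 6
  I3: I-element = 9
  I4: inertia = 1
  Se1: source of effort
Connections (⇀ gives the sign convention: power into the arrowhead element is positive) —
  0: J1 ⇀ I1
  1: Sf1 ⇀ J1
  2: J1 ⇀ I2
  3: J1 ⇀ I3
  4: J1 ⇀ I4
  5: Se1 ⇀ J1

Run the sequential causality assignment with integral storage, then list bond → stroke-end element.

b1 |Sf1  (Sf1 (Sf) sets flow on bond)
b5 |J1  (Se1 (Se) sets effort on bond)
b0 |I1  (0-jn J1 has e-setter on 5)
b2 |I2  (0-jn J1 has e-setter on 5)
b3 |I3  (common-e at J1 fixed by 5)
b4 |I4  (J1: bond 5 brought effort, rest push out)

b0 →I1
b1 →Sf1
b2 →I2
b3 →I3
b4 →I4
b5 →J1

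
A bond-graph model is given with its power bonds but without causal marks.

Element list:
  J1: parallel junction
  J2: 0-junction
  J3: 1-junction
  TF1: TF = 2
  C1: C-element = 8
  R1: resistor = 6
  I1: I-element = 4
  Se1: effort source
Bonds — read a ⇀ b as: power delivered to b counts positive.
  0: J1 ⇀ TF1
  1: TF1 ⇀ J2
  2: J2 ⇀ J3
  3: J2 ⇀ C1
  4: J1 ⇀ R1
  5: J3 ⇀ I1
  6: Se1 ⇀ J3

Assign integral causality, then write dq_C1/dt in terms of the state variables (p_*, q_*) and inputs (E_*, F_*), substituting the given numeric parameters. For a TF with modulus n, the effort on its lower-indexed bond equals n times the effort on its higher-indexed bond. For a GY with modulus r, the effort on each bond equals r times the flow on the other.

bond 6 →J3  (source Se1 imposes e)
bond 3 →J2  (prefer integral on C1)
bond 1 →TF1  (common-e at J2 fixed by 3)
bond 2 →J3  (J2: bond 3 brought effort, rest push out)
bond 5 →I1  (J3: last free bond brings flow in)
bond 0 →J1  (TF1: transformer flips bond 1)
bond 4 →R1  (J1: bond 0 brought effort, rest push out)

dq_C1/dt = -p_I1/4 - q_C1/12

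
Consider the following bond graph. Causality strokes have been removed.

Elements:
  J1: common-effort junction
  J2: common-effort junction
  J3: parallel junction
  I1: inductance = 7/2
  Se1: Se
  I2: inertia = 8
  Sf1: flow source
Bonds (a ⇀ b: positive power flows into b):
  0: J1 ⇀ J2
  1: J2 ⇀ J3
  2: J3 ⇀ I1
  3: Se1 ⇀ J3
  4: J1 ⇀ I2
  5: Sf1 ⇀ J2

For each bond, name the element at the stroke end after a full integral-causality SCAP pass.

bond 0 →J1
bond 1 →J2
bond 2 →I1
bond 3 →J3
bond 4 →I2
bond 5 →Sf1

β3 stroke→J3  (source Se1 imposes e)
β5 stroke→Sf1  (source Sf1 imposes f)
β1 stroke→J2  (J3 effort already set via bond 3)
β2 stroke→I1  (0-jn J3 has e-setter on 3)
β0 stroke→J1  (common-e at J2 fixed by 1)
β4 stroke→I2  (0-jn J1 has e-setter on 0)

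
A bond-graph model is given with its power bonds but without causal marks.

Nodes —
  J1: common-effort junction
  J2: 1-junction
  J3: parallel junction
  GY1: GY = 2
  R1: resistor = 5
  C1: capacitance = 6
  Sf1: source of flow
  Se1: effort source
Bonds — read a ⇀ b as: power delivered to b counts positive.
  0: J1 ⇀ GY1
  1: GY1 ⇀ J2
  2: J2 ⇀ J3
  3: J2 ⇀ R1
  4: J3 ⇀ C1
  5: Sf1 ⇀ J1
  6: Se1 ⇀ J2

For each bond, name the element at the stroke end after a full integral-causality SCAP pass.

b0 stroke→J1
b1 stroke→J2
b2 stroke→J2
b3 stroke→R1
b4 stroke→J3
b5 stroke→Sf1
b6 stroke→J2

bond 5 |Sf1  (source Sf1 imposes f)
bond 6 |J2  (Se1 fixes effort; stroke away)
bond 0 |J1  (J1: last free bond brings effort in)
bond 1 |J2  (GY1: gyrator matches bond 0)
bond 4 |J3  (C1 integral (e out))
bond 2 |J2  (J3: bond 4 brought effort, rest push out)
bond 3 |R1  (J2: last free bond brings flow in)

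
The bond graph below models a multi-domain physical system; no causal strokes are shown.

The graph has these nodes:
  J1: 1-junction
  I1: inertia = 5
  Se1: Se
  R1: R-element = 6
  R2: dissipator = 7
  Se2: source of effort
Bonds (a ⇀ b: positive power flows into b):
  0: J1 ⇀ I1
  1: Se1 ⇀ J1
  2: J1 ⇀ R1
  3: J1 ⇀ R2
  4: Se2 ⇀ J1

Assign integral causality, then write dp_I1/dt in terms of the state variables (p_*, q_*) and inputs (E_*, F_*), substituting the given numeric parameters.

b1 stroke→J1  (source Se1 imposes e)
b4 stroke→J1  (Se2 (Se) sets effort on bond)
b0 stroke→I1  (I1 outputs flow p/I1)
b2 stroke→J1  (1-jn J1 has f-setter on 0)
b3 stroke→J1  (common-f at J1 fixed by 0)

dp_I1/dt = E_Se1 + E_Se2 - 13*p_I1/5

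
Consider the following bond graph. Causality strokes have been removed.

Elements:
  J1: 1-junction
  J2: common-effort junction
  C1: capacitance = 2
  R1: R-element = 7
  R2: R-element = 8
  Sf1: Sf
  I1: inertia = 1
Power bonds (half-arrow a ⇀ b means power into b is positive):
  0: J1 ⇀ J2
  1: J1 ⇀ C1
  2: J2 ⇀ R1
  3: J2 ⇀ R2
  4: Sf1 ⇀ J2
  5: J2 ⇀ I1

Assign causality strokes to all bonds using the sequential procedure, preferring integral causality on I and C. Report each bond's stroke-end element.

β0 stroke at J2
β1 stroke at J1
β2 stroke at R1
β3 stroke at R2
β4 stroke at Sf1
β5 stroke at I1

bond 4 |Sf1  (source Sf1 imposes f)
bond 1 |J1  (C1 outputs effort q/C1)
bond 0 |J2  (J1 needs exactly one f-in)
bond 2 |R1  (0-jn J2 has e-setter on 0)
bond 3 |R2  (J2 effort already set via bond 0)
bond 5 |I1  (common-e at J2 fixed by 0)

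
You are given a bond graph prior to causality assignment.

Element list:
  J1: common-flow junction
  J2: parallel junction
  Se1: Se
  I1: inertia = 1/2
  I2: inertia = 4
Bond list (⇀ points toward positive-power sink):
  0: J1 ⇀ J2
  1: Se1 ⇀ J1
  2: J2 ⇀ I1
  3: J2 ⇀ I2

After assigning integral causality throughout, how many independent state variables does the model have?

2  (I1, I2 all integral)

bond 1 stroke at J1  (source Se1 imposes e)
bond 0 stroke at J2  (closing 1-jn rule on J1)
bond 2 stroke at I1  (0-jn J2 has e-setter on 0)
bond 3 stroke at I2  (J2: bond 0 brought effort, rest push out)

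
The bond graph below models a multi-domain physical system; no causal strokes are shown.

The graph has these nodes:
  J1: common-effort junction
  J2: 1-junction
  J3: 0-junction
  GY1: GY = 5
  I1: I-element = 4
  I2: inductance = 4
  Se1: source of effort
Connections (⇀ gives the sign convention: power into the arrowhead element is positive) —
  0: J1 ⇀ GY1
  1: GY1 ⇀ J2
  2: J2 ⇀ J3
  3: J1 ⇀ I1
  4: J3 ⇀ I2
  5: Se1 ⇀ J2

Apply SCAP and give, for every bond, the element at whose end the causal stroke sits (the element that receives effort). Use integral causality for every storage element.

bond 5 stroke at J2  (Se1 fixes effort; stroke away)
bond 3 stroke at I1  (I1 integral (f out))
bond 0 stroke at J1  (closing 0-jn rule on J1)
bond 1 stroke at J2  (through GY1, causality inverts; strokes same side of GY1)
bond 2 stroke at J3  (only one flow-in slot at J2)
bond 4 stroke at I2  (common-e at J3 fixed by 2)

#0 →J1
#1 →J2
#2 →J3
#3 →I1
#4 →I2
#5 →J2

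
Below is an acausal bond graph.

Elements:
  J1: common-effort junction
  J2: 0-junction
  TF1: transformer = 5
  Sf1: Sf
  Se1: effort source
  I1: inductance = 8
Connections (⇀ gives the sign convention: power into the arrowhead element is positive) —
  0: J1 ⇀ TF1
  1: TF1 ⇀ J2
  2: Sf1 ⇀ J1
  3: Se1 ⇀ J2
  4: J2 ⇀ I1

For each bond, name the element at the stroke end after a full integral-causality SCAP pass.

#0 |J1
#1 |TF1
#2 |Sf1
#3 |J2
#4 |I1

bond 2 |Sf1  (source Sf1 imposes f)
bond 3 |J2  (Se1 (Se) sets effort on bond)
bond 0 |J1  (J1: last free bond brings effort in)
bond 1 |TF1  (common-e at J2 fixed by 3)
bond 4 |I1  (J2 effort already set via bond 3)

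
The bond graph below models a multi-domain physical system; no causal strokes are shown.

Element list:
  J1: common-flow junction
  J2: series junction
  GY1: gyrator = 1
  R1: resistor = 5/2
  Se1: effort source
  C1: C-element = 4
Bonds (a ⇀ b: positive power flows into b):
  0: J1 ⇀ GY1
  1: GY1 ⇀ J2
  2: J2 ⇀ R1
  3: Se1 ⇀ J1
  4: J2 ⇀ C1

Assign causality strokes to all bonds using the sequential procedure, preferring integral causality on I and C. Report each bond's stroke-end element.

bond 3 →J1  (source Se1 imposes e)
bond 0 →GY1  (only one flow-in slot at J1)
bond 1 →GY1  (GY GY1: same side as bond 0)
bond 2 →J2  (J2 flow already set via bond 1)
bond 4 →J2  (common-f at J2 fixed by 1)

b0 →GY1
b1 →GY1
b2 →J2
b3 →J1
b4 →J2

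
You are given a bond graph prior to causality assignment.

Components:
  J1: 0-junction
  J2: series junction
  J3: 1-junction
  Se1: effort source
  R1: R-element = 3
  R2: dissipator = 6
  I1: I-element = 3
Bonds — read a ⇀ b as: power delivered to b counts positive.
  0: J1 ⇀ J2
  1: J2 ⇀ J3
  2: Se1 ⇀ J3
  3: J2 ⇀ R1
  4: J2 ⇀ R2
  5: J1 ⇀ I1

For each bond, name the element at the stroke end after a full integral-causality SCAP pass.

b0 →J1
b1 →J2
b2 →J3
b3 →J2
b4 →J2
b5 →I1

#2 stroke at J3  (source Se1 imposes e)
#1 stroke at J2  (J3 needs exactly one f-in)
#5 stroke at I1  (I1 outputs flow p/I1)
#0 stroke at J1  (only one effort-in slot at J1)
#3 stroke at J2  (1-jn J2 has f-setter on 0)
#4 stroke at J2  (1-jn J2 has f-setter on 0)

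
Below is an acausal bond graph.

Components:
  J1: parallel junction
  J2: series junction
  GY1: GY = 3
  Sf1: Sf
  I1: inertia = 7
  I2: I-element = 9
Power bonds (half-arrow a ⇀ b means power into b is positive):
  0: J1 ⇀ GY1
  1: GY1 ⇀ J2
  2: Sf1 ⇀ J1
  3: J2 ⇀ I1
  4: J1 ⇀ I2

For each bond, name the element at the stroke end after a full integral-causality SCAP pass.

#2 |Sf1  (source Sf1 imposes f)
#3 |I1  (I1: I, integral causality)
#1 |J2  (common-f at J2 fixed by 3)
#0 |J1  (GY1: gyrator matches bond 1)
#4 |I2  (0-jn J1 has e-setter on 0)

β0 →J1
β1 →J2
β2 →Sf1
β3 →I1
β4 →I2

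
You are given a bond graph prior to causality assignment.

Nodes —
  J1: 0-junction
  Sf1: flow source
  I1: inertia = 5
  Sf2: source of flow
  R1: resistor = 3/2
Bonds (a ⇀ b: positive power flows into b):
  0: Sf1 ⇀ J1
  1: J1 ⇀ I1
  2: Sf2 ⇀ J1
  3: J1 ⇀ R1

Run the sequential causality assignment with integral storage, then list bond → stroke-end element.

bond 0 |Sf1  (Sf1 (Sf) sets flow on bond)
bond 2 |Sf2  (Sf2: flow source, stroke at near end)
bond 1 |I1  (I1: I, integral causality)
bond 3 |J1  (only one effort-in slot at J1)

β0 stroke at Sf1
β1 stroke at I1
β2 stroke at Sf2
β3 stroke at J1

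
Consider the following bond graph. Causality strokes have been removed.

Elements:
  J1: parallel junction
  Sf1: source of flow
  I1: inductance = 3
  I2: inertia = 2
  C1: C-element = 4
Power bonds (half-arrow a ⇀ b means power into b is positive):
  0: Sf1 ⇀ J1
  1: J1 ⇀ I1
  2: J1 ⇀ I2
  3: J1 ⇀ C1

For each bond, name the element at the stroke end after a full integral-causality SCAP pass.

β0 stroke at Sf1
β1 stroke at I1
β2 stroke at I2
β3 stroke at J1

bond 0 →Sf1  (source Sf1 imposes f)
bond 1 →I1  (I1 outputs flow p/I1)
bond 2 →I2  (prefer integral on I2)
bond 3 →J1  (only one effort-in slot at J1)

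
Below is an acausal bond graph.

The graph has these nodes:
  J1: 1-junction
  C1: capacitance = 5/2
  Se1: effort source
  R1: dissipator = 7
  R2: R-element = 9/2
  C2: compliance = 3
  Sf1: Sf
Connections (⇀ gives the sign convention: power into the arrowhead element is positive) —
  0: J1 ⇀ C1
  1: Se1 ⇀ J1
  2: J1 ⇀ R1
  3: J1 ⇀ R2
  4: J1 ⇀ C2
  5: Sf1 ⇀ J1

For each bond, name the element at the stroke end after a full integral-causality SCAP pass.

bond 1 stroke at J1  (Se1 fixes effort; stroke away)
bond 5 stroke at Sf1  (Sf1 (Sf) sets flow on bond)
bond 0 stroke at J1  (common-f at J1 fixed by 5)
bond 2 stroke at J1  (common-f at J1 fixed by 5)
bond 3 stroke at J1  (J1: bond 5 brought flow, rest push out)
bond 4 stroke at J1  (1-jn J1 has f-setter on 5)

b0 stroke→J1
b1 stroke→J1
b2 stroke→J1
b3 stroke→J1
b4 stroke→J1
b5 stroke→Sf1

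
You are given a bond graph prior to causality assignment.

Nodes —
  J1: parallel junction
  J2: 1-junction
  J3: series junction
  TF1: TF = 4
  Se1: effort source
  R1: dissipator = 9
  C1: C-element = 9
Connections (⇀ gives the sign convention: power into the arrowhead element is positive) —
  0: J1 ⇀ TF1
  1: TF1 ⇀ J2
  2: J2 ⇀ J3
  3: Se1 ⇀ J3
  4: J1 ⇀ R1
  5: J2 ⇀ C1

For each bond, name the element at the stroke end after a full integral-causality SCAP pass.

β3 stroke at J3  (source Se1 imposes e)
β2 stroke at J2  (closing 1-jn rule on J3)
β5 stroke at J2  (prefer integral on C1)
β1 stroke at TF1  (closing 1-jn rule on J2)
β0 stroke at J1  (TF1: transformer flips bond 1)
β4 stroke at R1  (J1: bond 0 brought effort, rest push out)

b0 →J1
b1 →TF1
b2 →J2
b3 →J3
b4 →R1
b5 →J2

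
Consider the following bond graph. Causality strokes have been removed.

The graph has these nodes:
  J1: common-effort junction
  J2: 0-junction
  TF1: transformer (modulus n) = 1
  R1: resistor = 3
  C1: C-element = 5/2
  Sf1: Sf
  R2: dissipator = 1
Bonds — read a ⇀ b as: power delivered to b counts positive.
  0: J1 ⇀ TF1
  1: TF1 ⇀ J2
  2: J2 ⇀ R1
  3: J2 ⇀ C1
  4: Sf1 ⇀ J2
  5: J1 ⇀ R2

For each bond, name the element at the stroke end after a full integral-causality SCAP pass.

β4 stroke at Sf1  (source Sf1 imposes f)
β3 stroke at J2  (C1 outputs effort q/C1)
β1 stroke at TF1  (0-jn J2 has e-setter on 3)
β2 stroke at R1  (common-e at J2 fixed by 3)
β0 stroke at J1  (TF TF1: opposite of bond 1)
β5 stroke at R2  (0-jn J1 has e-setter on 0)

#0 stroke at J1
#1 stroke at TF1
#2 stroke at R1
#3 stroke at J2
#4 stroke at Sf1
#5 stroke at R2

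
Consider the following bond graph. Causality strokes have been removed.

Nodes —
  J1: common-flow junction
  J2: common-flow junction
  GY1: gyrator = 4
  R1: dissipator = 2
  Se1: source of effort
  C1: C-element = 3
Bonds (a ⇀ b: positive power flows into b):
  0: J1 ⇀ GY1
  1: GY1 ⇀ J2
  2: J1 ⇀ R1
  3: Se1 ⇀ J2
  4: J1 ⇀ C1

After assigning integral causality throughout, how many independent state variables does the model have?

1  (C1 all integral)

b3 stroke at J2  (Se1 fixes effort; stroke away)
b1 stroke at GY1  (closing 1-jn rule on J2)
b0 stroke at GY1  (GY1: gyrator matches bond 1)
b2 stroke at J1  (J1 flow already set via bond 0)
b4 stroke at J1  (common-f at J1 fixed by 0)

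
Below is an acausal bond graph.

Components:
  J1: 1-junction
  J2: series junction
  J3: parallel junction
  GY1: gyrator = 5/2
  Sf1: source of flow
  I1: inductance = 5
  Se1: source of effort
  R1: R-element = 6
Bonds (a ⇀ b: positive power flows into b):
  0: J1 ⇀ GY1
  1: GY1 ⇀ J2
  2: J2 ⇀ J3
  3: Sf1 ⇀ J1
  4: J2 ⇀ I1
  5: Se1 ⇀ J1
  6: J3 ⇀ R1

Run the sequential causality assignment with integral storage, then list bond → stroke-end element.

bond 0 |J1
bond 1 |J2
bond 2 |J2
bond 3 |Sf1
bond 4 |I1
bond 5 |J1
bond 6 |J3

#3 stroke at Sf1  (source Sf1 imposes f)
#5 stroke at J1  (Se1 fixes effort; stroke away)
#0 stroke at J1  (J1 flow already set via bond 3)
#1 stroke at J2  (GY1 both-in/both-out from 0)
#4 stroke at I1  (I1 integral (f out))
#2 stroke at J2  (J2 flow already set via bond 4)
#6 stroke at J3  (J3 needs exactly one e-in)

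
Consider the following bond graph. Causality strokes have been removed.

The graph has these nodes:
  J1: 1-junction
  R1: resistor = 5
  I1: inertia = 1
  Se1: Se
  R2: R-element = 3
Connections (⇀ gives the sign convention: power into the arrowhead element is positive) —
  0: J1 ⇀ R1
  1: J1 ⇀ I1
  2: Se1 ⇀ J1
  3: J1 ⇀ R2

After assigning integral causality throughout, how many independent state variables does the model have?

b2 stroke at J1  (Se1 (Se) sets effort on bond)
b1 stroke at I1  (I1 integral (f out))
b0 stroke at J1  (J1: bond 1 brought flow, rest push out)
b3 stroke at J1  (J1 flow already set via bond 1)

1  (I1 all integral)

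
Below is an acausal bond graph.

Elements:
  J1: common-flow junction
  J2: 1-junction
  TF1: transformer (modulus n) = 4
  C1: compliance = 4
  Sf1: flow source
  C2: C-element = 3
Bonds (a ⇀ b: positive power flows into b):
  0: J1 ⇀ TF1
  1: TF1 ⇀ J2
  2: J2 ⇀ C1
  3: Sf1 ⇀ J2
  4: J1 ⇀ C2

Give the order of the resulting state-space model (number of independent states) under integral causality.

2  (C1, C2 all integral)

#3 stroke→Sf1  (Sf1 fixes flow; stroke at Sf1)
#1 stroke→J2  (J2: bond 3 brought flow, rest push out)
#2 stroke→J2  (J2 flow already set via bond 3)
#0 stroke→TF1  (through TF1, causality passes straight; one stroke at TF1)
#4 stroke→J1  (1-jn J1 has f-setter on 0)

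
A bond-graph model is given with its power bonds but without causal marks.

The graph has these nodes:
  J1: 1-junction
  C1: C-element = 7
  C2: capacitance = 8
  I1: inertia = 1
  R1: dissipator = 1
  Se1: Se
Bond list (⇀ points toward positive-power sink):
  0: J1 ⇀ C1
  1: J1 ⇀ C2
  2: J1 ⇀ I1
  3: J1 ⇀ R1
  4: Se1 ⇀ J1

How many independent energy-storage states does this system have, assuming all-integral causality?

bond 4 stroke at J1  (Se1 fixes effort; stroke away)
bond 0 stroke at J1  (C1 integral (e out))
bond 1 stroke at J1  (C2: C, integral causality)
bond 2 stroke at I1  (prefer integral on I1)
bond 3 stroke at J1  (J1: bond 2 brought flow, rest push out)

3  (C1, C2, I1 all integral)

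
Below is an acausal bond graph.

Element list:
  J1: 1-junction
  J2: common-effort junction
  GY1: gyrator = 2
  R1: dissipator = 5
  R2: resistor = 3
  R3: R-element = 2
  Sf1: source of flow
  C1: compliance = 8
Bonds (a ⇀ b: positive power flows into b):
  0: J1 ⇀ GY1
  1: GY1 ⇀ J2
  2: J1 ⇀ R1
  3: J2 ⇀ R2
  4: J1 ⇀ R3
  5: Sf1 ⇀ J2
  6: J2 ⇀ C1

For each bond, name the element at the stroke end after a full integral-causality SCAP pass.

b0 stroke→GY1
b1 stroke→GY1
b2 stroke→J1
b3 stroke→R2
b4 stroke→J1
b5 stroke→Sf1
b6 stroke→J2

bond 5 stroke→Sf1  (Sf1 fixes flow; stroke at Sf1)
bond 6 stroke→J2  (C1 outputs effort q/C1)
bond 1 stroke→GY1  (0-jn J2 has e-setter on 6)
bond 3 stroke→R2  (J2 effort already set via bond 6)
bond 0 stroke→GY1  (through GY1, causality inverts; strokes same side of GY1)
bond 2 stroke→J1  (J1: bond 0 brought flow, rest push out)
bond 4 stroke→J1  (J1: bond 0 brought flow, rest push out)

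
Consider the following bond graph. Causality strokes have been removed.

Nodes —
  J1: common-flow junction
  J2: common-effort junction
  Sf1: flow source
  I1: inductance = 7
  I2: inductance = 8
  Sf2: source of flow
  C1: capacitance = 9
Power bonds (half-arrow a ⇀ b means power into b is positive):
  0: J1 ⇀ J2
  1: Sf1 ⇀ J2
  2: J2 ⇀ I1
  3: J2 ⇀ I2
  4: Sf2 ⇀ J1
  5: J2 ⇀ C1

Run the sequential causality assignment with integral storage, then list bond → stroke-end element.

#0 |J1
#1 |Sf1
#2 |I1
#3 |I2
#4 |Sf2
#5 |J2

bond 1 stroke→Sf1  (Sf1: flow source, stroke at near end)
bond 4 stroke→Sf2  (source Sf2 imposes f)
bond 0 stroke→J1  (J1: bond 4 brought flow, rest push out)
bond 2 stroke→I1  (I1 outputs flow p/I1)
bond 3 stroke→I2  (prefer integral on I2)
bond 5 stroke→J2  (J2: last free bond brings effort in)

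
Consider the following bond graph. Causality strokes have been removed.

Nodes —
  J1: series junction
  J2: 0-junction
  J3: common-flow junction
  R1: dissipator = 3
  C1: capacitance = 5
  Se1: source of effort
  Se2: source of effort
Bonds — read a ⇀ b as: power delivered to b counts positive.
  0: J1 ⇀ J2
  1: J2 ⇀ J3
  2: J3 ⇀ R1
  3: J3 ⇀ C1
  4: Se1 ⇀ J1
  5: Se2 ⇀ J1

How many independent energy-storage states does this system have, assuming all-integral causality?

#4 →J1  (Se1 (Se) sets effort on bond)
#5 →J1  (Se2 (Se) sets effort on bond)
#0 →J2  (closing 1-jn rule on J1)
#1 →J3  (0-jn J2 has e-setter on 0)
#3 →J3  (prefer integral on C1)
#2 →R1  (J3 needs exactly one f-in)

1  (C1 all integral)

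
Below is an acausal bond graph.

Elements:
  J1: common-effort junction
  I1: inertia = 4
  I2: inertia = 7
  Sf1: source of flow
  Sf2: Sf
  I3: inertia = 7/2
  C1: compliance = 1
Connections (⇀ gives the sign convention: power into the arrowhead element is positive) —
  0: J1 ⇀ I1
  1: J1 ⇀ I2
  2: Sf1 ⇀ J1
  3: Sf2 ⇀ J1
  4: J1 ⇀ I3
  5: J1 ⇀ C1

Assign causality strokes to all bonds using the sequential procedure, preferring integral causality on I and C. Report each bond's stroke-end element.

b0 stroke→I1
b1 stroke→I2
b2 stroke→Sf1
b3 stroke→Sf2
b4 stroke→I3
b5 stroke→J1

#2 stroke at Sf1  (Sf1: flow source, stroke at near end)
#3 stroke at Sf2  (Sf2: flow source, stroke at near end)
#0 stroke at I1  (I1 outputs flow p/I1)
#1 stroke at I2  (prefer integral on I2)
#4 stroke at I3  (prefer integral on I3)
#5 stroke at J1  (only one effort-in slot at J1)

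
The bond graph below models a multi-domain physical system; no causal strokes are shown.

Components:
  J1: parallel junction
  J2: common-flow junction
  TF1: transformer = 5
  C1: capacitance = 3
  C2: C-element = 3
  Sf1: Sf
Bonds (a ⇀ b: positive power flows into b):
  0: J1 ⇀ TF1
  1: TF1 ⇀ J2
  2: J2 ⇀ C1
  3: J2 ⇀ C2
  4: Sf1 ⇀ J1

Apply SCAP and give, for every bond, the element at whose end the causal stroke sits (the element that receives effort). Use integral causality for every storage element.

β0 →J1
β1 →TF1
β2 →J2
β3 →J2
β4 →Sf1

#4 stroke→Sf1  (Sf1 (Sf) sets flow on bond)
#0 stroke→J1  (only one effort-in slot at J1)
#1 stroke→TF1  (through TF1, causality passes straight; one stroke at TF1)
#2 stroke→J2  (common-f at J2 fixed by 1)
#3 stroke→J2  (J2 flow already set via bond 1)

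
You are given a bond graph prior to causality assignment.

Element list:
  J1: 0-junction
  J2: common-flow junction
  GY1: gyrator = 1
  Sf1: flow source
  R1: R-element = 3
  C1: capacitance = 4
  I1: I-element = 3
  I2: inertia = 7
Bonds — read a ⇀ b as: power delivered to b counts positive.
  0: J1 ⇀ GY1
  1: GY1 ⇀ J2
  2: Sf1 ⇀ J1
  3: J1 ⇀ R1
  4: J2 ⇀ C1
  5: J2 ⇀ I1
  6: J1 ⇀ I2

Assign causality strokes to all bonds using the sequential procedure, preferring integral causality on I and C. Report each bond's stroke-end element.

b2 |Sf1  (source Sf1 imposes f)
b4 |J2  (C1 integral (e out))
b5 |I1  (I1 outputs flow p/I1)
b1 |J2  (common-f at J2 fixed by 5)
b0 |J1  (GY1 both-in/both-out from 1)
b3 |R1  (0-jn J1 has e-setter on 0)
b6 |I2  (0-jn J1 has e-setter on 0)

b0 |J1
b1 |J2
b2 |Sf1
b3 |R1
b4 |J2
b5 |I1
b6 |I2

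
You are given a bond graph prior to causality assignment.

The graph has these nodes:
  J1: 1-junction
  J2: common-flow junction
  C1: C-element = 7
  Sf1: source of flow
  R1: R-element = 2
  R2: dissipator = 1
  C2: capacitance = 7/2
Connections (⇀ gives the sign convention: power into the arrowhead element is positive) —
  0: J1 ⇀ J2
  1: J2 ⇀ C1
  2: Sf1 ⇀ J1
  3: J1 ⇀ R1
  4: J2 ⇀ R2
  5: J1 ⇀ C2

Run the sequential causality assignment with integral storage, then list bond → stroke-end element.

b2 stroke at Sf1  (Sf1: flow source, stroke at near end)
b0 stroke at J1  (J1: bond 2 brought flow, rest push out)
b3 stroke at J1  (1-jn J1 has f-setter on 2)
b5 stroke at J1  (J1: bond 2 brought flow, rest push out)
b1 stroke at J2  (common-f at J2 fixed by 0)
b4 stroke at J2  (common-f at J2 fixed by 0)

b0 stroke→J1
b1 stroke→J2
b2 stroke→Sf1
b3 stroke→J1
b4 stroke→J2
b5 stroke→J1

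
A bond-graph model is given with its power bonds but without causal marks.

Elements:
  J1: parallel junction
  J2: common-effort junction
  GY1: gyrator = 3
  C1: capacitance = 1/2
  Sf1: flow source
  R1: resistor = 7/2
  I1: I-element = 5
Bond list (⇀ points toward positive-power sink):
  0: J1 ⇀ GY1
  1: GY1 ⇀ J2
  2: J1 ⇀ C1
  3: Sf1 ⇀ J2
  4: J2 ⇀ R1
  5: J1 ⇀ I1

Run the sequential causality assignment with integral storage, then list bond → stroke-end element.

β3 stroke→Sf1  (Sf1 (Sf) sets flow on bond)
β2 stroke→J1  (prefer integral on C1)
β0 stroke→GY1  (common-e at J1 fixed by 2)
β5 stroke→I1  (0-jn J1 has e-setter on 2)
β1 stroke→GY1  (GY1 both-in/both-out from 0)
β4 stroke→J2  (J2 needs exactly one e-in)

b0 →GY1
b1 →GY1
b2 →J1
b3 →Sf1
b4 →J2
b5 →I1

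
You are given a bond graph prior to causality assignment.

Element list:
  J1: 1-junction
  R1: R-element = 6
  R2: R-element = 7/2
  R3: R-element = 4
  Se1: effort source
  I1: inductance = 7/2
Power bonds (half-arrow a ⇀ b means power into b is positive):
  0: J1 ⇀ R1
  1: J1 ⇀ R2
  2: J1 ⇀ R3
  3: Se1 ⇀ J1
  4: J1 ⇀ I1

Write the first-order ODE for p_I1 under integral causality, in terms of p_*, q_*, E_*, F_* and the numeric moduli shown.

#3 →J1  (source Se1 imposes e)
#4 →I1  (I1 integral (f out))
#0 →J1  (1-jn J1 has f-setter on 4)
#1 →J1  (common-f at J1 fixed by 4)
#2 →J1  (common-f at J1 fixed by 4)

dp_I1/dt = E_Se1 - 27*p_I1/7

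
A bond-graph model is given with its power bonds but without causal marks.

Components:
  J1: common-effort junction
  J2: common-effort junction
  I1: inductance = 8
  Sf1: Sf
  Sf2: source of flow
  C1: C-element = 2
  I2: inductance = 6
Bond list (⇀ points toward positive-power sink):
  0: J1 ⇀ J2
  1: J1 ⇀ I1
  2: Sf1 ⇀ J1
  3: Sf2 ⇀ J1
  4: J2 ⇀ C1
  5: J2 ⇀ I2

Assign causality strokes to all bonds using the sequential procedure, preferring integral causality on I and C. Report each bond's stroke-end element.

#2 →Sf1  (Sf1: flow source, stroke at near end)
#3 →Sf2  (Sf2 fixes flow; stroke at Sf2)
#1 →I1  (I1 integral (f out))
#0 →J1  (J1 needs exactly one e-in)
#4 →J2  (prefer integral on C1)
#5 →I2  (common-e at J2 fixed by 4)

b0 |J1
b1 |I1
b2 |Sf1
b3 |Sf2
b4 |J2
b5 |I2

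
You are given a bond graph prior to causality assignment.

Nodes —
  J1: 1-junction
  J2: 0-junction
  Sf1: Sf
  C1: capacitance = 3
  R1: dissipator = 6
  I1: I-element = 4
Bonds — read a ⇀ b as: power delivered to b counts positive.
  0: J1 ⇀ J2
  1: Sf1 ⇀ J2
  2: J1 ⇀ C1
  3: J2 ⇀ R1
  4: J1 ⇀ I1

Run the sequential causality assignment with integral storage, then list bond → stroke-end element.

b1 stroke→Sf1  (Sf1 fixes flow; stroke at Sf1)
b2 stroke→J1  (C1 integral (e out))
b4 stroke→I1  (I1 outputs flow p/I1)
b0 stroke→J1  (J1 flow already set via bond 4)
b3 stroke→J2  (J2: last free bond brings effort in)

#0 stroke at J1
#1 stroke at Sf1
#2 stroke at J1
#3 stroke at J2
#4 stroke at I1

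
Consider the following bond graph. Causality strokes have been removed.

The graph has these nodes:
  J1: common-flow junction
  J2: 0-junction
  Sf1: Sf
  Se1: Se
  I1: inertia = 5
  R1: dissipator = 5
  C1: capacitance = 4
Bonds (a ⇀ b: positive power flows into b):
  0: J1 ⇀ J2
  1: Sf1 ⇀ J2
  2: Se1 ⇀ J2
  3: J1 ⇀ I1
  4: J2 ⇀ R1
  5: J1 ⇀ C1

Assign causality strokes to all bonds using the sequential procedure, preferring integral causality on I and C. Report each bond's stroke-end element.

#0 stroke→J1
#1 stroke→Sf1
#2 stroke→J2
#3 stroke→I1
#4 stroke→R1
#5 stroke→J1

β1 |Sf1  (Sf1 fixes flow; stroke at Sf1)
β2 |J2  (Se1 (Se) sets effort on bond)
β0 |J1  (0-jn J2 has e-setter on 2)
β4 |R1  (J2: bond 2 brought effort, rest push out)
β3 |I1  (I1 integral (f out))
β5 |J1  (J1: bond 3 brought flow, rest push out)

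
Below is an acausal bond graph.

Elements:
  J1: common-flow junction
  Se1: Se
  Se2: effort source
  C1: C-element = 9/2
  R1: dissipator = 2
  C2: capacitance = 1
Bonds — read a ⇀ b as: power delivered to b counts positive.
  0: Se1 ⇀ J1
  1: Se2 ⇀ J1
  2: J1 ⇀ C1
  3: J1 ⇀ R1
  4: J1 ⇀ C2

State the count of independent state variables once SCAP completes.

2  (C1, C2 all integral)

#0 stroke at J1  (Se1: effort source, stroke at far end)
#1 stroke at J1  (Se2: effort source, stroke at far end)
#2 stroke at J1  (C1 outputs effort q/C1)
#4 stroke at J1  (C2: C, integral causality)
#3 stroke at R1  (closing 1-jn rule on J1)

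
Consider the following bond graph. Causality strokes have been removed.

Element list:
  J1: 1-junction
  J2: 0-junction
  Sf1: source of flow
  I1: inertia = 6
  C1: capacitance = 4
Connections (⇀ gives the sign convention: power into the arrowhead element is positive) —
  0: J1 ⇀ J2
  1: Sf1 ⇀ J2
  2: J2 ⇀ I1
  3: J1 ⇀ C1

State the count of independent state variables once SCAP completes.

2  (C1, I1 all integral)

#1 stroke at Sf1  (source Sf1 imposes f)
#2 stroke at I1  (I1 outputs flow p/I1)
#0 stroke at J2  (J2 needs exactly one e-in)
#3 stroke at J1  (J1 flow already set via bond 0)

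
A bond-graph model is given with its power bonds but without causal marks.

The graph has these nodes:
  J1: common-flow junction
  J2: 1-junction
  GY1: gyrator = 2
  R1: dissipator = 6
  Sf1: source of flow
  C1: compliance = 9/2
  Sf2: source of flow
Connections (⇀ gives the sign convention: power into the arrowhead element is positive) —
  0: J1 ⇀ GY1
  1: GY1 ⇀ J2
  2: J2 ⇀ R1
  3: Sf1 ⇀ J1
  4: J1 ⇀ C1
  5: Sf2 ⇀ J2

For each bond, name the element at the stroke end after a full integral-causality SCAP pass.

β3 →Sf1  (Sf1 fixes flow; stroke at Sf1)
β5 →Sf2  (Sf2 fixes flow; stroke at Sf2)
β0 →J1  (J1 flow already set via bond 3)
β4 →J1  (common-f at J1 fixed by 3)
β1 →J2  (J2: bond 5 brought flow, rest push out)
β2 →J2  (J2: bond 5 brought flow, rest push out)

#0 stroke→J1
#1 stroke→J2
#2 stroke→J2
#3 stroke→Sf1
#4 stroke→J1
#5 stroke→Sf2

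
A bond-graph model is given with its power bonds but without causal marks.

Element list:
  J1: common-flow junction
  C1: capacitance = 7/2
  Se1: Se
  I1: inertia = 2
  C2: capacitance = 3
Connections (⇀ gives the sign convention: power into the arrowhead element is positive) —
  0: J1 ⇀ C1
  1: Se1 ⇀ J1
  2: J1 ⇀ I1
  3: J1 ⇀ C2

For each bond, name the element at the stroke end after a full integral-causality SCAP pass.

bond 0 |J1
bond 1 |J1
bond 2 |I1
bond 3 |J1

bond 1 stroke→J1  (Se1: effort source, stroke at far end)
bond 0 stroke→J1  (C1 integral (e out))
bond 2 stroke→I1  (I1 outputs flow p/I1)
bond 3 stroke→J1  (J1: bond 2 brought flow, rest push out)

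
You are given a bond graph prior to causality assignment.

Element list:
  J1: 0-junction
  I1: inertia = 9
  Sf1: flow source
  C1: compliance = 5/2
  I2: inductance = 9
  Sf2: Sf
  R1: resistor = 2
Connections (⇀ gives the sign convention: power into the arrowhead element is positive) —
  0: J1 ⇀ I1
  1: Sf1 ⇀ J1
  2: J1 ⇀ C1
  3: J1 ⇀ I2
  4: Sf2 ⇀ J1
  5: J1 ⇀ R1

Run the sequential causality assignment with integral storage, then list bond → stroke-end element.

bond 1 stroke at Sf1  (Sf1 (Sf) sets flow on bond)
bond 4 stroke at Sf2  (Sf2 fixes flow; stroke at Sf2)
bond 0 stroke at I1  (I1 outputs flow p/I1)
bond 2 stroke at J1  (C1: C, integral causality)
bond 3 stroke at I2  (J1 effort already set via bond 2)
bond 5 stroke at R1  (0-jn J1 has e-setter on 2)

b0 |I1
b1 |Sf1
b2 |J1
b3 |I2
b4 |Sf2
b5 |R1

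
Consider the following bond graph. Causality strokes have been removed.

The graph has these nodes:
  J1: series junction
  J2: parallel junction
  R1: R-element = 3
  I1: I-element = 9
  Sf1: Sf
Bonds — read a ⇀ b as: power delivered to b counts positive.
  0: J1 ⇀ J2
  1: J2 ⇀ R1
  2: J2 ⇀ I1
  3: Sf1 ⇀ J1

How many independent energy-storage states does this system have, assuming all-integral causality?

β3 stroke at Sf1  (Sf1: flow source, stroke at near end)
β0 stroke at J1  (common-f at J1 fixed by 3)
β2 stroke at I1  (I1 outputs flow p/I1)
β1 stroke at J2  (J2: last free bond brings effort in)

1  (I1 all integral)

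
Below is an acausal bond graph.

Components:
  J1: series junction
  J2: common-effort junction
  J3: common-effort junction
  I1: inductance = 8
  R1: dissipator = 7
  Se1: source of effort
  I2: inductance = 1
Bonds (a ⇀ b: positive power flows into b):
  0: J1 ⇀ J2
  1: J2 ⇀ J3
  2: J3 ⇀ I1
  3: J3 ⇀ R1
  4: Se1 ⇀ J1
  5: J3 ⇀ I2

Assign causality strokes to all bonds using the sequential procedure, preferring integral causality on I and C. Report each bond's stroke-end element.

b4 |J1  (Se1: effort source, stroke at far end)
b0 |J2  (J1: last free bond brings flow in)
b1 |J3  (common-e at J2 fixed by 0)
b2 |I1  (J3 effort already set via bond 1)
b3 |R1  (common-e at J3 fixed by 1)
b5 |I2  (0-jn J3 has e-setter on 1)

β0 |J2
β1 |J3
β2 |I1
β3 |R1
β4 |J1
β5 |I2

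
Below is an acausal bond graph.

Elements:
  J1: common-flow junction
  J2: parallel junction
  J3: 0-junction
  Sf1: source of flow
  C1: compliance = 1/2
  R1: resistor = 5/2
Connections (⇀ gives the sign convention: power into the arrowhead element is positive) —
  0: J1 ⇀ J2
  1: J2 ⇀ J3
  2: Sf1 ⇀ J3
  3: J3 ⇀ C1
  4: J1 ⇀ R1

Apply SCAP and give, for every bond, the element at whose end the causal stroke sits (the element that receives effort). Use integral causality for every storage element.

#0 |J1
#1 |J2
#2 |Sf1
#3 |J3
#4 |R1

bond 2 stroke→Sf1  (Sf1 (Sf) sets flow on bond)
bond 3 stroke→J3  (C1 integral (e out))
bond 1 stroke→J2  (common-e at J3 fixed by 3)
bond 0 stroke→J1  (common-e at J2 fixed by 1)
bond 4 stroke→R1  (only one flow-in slot at J1)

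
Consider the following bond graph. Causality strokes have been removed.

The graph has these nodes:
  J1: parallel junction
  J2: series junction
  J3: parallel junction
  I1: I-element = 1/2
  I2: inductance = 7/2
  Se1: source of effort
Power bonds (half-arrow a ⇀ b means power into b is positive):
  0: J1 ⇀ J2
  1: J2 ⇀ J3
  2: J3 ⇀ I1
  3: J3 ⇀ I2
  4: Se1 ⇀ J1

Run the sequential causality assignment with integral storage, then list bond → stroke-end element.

bond 4 →J1  (source Se1 imposes e)
bond 0 →J2  (J1: bond 4 brought effort, rest push out)
bond 1 →J3  (J2 needs exactly one f-in)
bond 2 →I1  (J3: bond 1 brought effort, rest push out)
bond 3 →I2  (0-jn J3 has e-setter on 1)

bond 0 stroke→J2
bond 1 stroke→J3
bond 2 stroke→I1
bond 3 stroke→I2
bond 4 stroke→J1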